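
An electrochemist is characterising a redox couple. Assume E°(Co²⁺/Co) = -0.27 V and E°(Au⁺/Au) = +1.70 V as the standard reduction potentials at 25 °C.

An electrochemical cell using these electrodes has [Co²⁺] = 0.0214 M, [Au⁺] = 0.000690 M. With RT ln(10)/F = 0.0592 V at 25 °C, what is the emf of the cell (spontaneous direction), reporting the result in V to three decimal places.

Au⁺/Au is the cathode (higher E°), Co²⁺/Co the anode: E°cell = +1.70 − (-0.27) = +1.97 V, n = 2.
Overall: 2 Au⁺(aq) + Co(s) → 2 Au(s) + Co²⁺(aq)
Q = [Co²⁺] / ([Au⁺]^2); log Q = 4.653.
E = E° − (0.0592/n) log Q = +1.97 − (0.0592/2)(4.653) = +1.832 V.

+1.832 V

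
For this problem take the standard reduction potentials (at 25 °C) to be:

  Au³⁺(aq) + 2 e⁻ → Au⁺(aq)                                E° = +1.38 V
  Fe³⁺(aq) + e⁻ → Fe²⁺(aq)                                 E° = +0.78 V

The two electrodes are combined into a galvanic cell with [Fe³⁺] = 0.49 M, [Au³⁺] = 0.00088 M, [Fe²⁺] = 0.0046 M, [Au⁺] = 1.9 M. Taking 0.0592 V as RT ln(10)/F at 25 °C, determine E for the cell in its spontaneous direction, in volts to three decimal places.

Au³⁺/Au⁺ is the cathode (higher E°), Fe³⁺/Fe²⁺ the anode: E°cell = +1.38 − (+0.78) = +0.60 V, n = 2.
Overall: Au³⁺(aq) + 2 Fe²⁺(aq) → Au⁺(aq) + 2 Fe³⁺(aq)
Q = [Au⁺]·[Fe³⁺]^2 / ([Au³⁺]·[Fe²⁺]^2); log Q = 7.389.
E = E° − (0.0592/n) log Q = +0.60 − (0.0592/2)(7.389) = +0.381 V.

+0.381 V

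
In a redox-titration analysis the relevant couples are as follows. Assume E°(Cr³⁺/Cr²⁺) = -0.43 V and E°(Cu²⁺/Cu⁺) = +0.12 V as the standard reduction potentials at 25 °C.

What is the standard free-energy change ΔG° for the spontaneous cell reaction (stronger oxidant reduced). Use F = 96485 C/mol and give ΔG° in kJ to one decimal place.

Cu²⁺/Cu⁺ (E° = +0.12 V) is the cathode; Cr³⁺/Cr²⁺ (E° = -0.43 V) is the anode, so E°cell = +0.55 V.
Balancing electrons gives n = 1 (lcm of 1 and 1).
ΔG° = −nFE° = −(1)(96485)(+0.55) = -53,067 J = -53.1 kJ.

-53.1 kJ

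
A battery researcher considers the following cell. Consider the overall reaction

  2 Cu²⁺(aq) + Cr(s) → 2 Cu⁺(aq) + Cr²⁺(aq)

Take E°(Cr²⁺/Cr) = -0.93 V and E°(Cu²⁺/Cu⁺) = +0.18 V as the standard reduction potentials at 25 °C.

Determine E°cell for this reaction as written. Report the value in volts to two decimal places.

+1.11 V

The Cu²⁺/Cu⁺ couple has the higher reduction potential, so it is the cathode; Cr²⁺/Cr is oxidised at the anode.
E°cell = E°(cathode) − E°(anode) = (+0.18) − (-0.93) = +1.11 V.
Since E°cell > 0, the reaction is spontaneous under standard conditions.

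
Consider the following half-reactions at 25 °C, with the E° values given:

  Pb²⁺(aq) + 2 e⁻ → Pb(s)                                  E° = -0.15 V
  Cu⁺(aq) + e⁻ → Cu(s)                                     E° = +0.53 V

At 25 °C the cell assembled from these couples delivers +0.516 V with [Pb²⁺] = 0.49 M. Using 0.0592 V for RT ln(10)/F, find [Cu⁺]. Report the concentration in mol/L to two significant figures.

Cu⁺/Cu is the cathode, Pb²⁺/Pb the anode: E°cell = +0.68 V, n = 2.
Overall reaction: 2 Cu⁺(aq) + Pb(s) → 2 Cu(s) + Pb²⁺(aq); Q = [Pb²⁺]^1/[Cu⁺]^2.
From E = E° − (0.0592/n) log Q: log Q = (E° − E)·n/0.0592 = (+0.68 − (+0.516))·2/0.0592 = 5.5405.
So 2·log[Cu⁺] = 1·log(0.49) − log Q = -0.3098 − (5.5405) = -5.8503; log[Cu⁺] = -5.8503 / 2 = -2.9251; [Cu⁺] = 10^(-2.9251) ≈ 0.0012 M.

0.0012 M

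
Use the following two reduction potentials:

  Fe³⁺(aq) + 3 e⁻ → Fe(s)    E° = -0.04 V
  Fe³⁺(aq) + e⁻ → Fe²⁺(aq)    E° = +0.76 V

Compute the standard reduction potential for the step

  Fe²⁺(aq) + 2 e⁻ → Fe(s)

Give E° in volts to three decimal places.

Sequential free energies add, so n₃E°₃ = n₁E°₁ + n₂E°₂.
With n₃ = 3, and the known step contributing 1×(+0.76) V, the unknown satisfies 2·E° = 3×(-0.04) − 1×(+0.76) = -0.880.
E° = -0.880 / 2 = -0.440 V.

-0.440 V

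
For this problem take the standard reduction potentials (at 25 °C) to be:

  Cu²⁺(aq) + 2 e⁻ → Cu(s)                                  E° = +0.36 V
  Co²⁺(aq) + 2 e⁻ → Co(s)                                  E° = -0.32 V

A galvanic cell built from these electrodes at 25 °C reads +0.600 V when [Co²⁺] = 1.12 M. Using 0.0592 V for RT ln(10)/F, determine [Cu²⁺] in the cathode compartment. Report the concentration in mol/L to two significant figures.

0.0022 M

Cu²⁺/Cu is the cathode, Co²⁺/Co the anode: E°cell = +0.68 V, n = 2.
Overall reaction: Cu²⁺(aq) + Co(s) → Cu(s) + Co²⁺(aq); Q = [Co²⁺]^1/[Cu²⁺]^1.
From E = E° − (0.0592/n) log Q: log Q = (E° − E)·n/0.0592 = (+0.68 − (+0.600))·2/0.0592 = 2.7027.
So 1·log[Cu²⁺] = 1·log(1.12) − log Q = 0.0492 − (2.7027) = -2.6535; [Cu²⁺] = 10^(-2.6535) ≈ 0.0022 M.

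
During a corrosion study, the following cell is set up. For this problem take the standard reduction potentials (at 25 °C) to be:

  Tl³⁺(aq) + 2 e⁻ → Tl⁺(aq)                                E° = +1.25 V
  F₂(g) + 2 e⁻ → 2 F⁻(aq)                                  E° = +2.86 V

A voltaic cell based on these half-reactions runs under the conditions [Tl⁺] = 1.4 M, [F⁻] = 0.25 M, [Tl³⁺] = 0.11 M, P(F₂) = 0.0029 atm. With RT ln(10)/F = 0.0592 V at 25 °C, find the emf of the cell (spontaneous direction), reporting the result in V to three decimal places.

+1.603 V

F₂/F⁻ is the cathode (higher E°), Tl³⁺/Tl⁺ the anode: E°cell = +2.86 − (+1.25) = +1.61 V, n = 2.
Overall: F₂(g) + Tl⁺(aq) → 2 F⁻(aq) + Tl³⁺(aq)
Q = [F⁻]^2·[Tl³⁺] / (P(F₂)·[Tl⁺]); log Q = 0.229.
E = E° − (0.0592/n) log Q = +1.61 − (0.0592/2)(0.229) = +1.603 V.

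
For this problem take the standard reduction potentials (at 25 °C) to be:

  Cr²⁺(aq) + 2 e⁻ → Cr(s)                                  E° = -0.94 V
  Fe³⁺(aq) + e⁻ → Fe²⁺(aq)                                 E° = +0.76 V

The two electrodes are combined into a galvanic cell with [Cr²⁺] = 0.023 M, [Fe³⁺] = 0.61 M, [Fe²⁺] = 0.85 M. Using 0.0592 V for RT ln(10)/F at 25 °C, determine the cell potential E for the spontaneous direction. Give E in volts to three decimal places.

Fe³⁺/Fe²⁺ is the cathode (higher E°), Cr²⁺/Cr the anode: E°cell = +0.76 − (-0.94) = +1.70 V, n = 2.
Overall: 2 Fe³⁺(aq) + Cr(s) → 2 Fe²⁺(aq) + Cr²⁺(aq)
Q = [Fe²⁺]^2·[Cr²⁺] / ([Fe³⁺]^2); log Q = -1.350.
E = E° − (0.0592/n) log Q = +1.70 − (0.0592/2)(-1.350) = +1.740 V.

+1.740 V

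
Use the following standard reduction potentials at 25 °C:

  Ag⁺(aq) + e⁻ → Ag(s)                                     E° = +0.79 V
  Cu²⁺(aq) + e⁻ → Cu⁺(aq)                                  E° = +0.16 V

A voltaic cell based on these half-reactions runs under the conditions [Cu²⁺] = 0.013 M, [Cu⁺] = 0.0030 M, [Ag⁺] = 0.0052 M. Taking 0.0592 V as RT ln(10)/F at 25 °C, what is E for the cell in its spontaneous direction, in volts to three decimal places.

Ag⁺/Ag is the cathode (higher E°), Cu²⁺/Cu⁺ the anode: E°cell = +0.79 − (+0.16) = +0.63 V, n = 1.
Overall: Ag⁺(aq) + Cu⁺(aq) → Ag(s) + Cu²⁺(aq)
Q = [Cu²⁺] / ([Ag⁺]·[Cu⁺]); log Q = 2.921.
E = E° − (0.0592/n) log Q = +0.63 − (0.0592/1)(2.921) = +0.457 V.

+0.457 V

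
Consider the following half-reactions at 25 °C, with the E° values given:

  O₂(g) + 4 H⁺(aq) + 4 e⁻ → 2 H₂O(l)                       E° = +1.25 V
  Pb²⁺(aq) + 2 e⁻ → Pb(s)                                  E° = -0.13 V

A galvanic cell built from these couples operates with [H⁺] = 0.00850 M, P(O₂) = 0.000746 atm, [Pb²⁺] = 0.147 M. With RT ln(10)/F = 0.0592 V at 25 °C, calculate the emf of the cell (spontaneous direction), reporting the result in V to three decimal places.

+1.236 V

O₂/H₂O is the cathode (higher E°), Pb²⁺/Pb the anode: E°cell = +1.25 − (-0.13) = +1.38 V, n = 4.
Overall: O₂(g) + 4 H⁺(aq) + 2 Pb(s) → 2 H₂O(l) + 2 Pb²⁺(aq)
Q = [Pb²⁺]^2 / (P(O₂)·[H⁺]^4); log Q = 9.744.
E = E° − (0.0592/n) log Q = +1.38 − (0.0592/4)(9.744) = +1.236 V.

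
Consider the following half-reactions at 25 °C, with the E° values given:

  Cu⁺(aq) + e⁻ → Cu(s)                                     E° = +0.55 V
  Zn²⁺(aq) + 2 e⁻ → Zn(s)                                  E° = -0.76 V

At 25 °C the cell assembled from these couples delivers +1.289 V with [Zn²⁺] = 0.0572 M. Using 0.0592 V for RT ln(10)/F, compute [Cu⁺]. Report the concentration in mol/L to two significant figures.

0.11 M

Cu⁺/Cu is the cathode, Zn²⁺/Zn the anode: E°cell = +1.31 V, n = 2.
Overall reaction: 2 Cu⁺(aq) + Zn(s) → 2 Cu(s) + Zn²⁺(aq); Q = [Zn²⁺]^1/[Cu⁺]^2.
From E = E° − (0.0592/n) log Q: log Q = (E° − E)·n/0.0592 = (+1.31 − (+1.289))·2/0.0592 = 0.7095.
So 2·log[Cu⁺] = 1·log(0.0572) − log Q = -1.2426 − (0.7095) = -1.9521; log[Cu⁺] = -1.9521 / 2 = -0.9760; [Cu⁺] = 10^(-0.9760) ≈ 0.11 M.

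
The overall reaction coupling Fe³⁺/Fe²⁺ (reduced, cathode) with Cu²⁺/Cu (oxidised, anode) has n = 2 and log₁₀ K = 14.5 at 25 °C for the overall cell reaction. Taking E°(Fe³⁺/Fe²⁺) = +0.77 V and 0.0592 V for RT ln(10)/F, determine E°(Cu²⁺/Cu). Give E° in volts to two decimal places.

E°cell = (0.0592/n)·log K = (0.0592/2)(14.5) = +0.429 V.
Since Fe³⁺/Fe²⁺ is the cathode and Cu²⁺/Cu the anode, E°cell = E°(Fe³⁺/Fe²⁺) − E°(Cu²⁺/Cu).
So E°(Cu²⁺/Cu) = E°(Fe³⁺/Fe²⁺) − E°cell = (+0.77) − (+0.429) = +0.34 V.

+0.34 V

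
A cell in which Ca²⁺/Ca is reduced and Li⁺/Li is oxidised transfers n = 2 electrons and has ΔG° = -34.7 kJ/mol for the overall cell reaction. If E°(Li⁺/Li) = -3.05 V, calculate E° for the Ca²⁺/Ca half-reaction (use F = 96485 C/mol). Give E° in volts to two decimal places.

-2.87 V

E°cell = −ΔG°/(nF) = −(-34.7×10³)/((2)(96485)) = +0.180 V.
Since Ca²⁺/Ca is the cathode and Li⁺/Li the anode, E°cell = E°(Ca²⁺/Ca) − E°(Li⁺/Li).
So E°(Ca²⁺/Ca) = E°cell + E°(Li⁺/Li) = +0.180 + (-3.05) = -2.87 V.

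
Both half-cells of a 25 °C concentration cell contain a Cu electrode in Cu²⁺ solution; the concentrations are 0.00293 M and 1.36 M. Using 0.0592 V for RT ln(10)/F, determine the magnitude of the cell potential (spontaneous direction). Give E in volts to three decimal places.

+0.079 V

For a concentration cell E°cell = 0. The 1.36 M side is the cathode (reduction is favoured where [Cu²⁺] is higher).
With n = 2, E = −(0.0592/2) log([Cu²⁺]ₐₙ/[Cu²⁺]꜀ₐₜ) = −(0.0592/2) log(0.00293/1.36) = −(0.0592/2)(-2.667) = +0.079 V.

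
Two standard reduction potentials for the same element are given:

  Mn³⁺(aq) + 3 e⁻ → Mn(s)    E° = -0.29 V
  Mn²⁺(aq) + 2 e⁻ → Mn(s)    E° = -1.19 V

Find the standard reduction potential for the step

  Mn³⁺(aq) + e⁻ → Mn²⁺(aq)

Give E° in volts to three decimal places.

Sequential free energies add, so n₃E°₃ = n₁E°₁ + n₂E°₂.
With n₃ = 3, and the known step contributing 2×(-1.19) V, the unknown satisfies 1·E° = 3×(-0.29) − 2×(-1.19) = +1.510.
E° = +1.510 / 1 = +1.510 V.

+1.510 V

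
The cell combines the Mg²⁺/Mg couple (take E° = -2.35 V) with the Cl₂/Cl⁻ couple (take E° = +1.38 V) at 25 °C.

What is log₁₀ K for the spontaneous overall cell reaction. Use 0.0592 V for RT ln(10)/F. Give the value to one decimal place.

126.0

Cathode: Cl₂/Cl⁻; anode: Mg²⁺/Mg. E°cell = +3.73 V, n = 2.
log K = nE°cell / 0.0592 = (2)(+3.73) / 0.0592 = 126.0.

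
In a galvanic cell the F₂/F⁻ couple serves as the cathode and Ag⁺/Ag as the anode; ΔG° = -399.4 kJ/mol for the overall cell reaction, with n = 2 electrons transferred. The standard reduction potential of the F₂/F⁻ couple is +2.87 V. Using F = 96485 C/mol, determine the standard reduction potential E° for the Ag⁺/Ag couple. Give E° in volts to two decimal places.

+0.80 V

E°cell = −ΔG°/(nF) = −(-399.4×10³)/((2)(96485)) = +2.070 V.
Since F₂/F⁻ is the cathode and Ag⁺/Ag the anode, E°cell = E°(F₂/F⁻) − E°(Ag⁺/Ag).
So E°(Ag⁺/Ag) = E°(F₂/F⁻) − E°cell = (+2.87) − (+2.070) = +0.80 V.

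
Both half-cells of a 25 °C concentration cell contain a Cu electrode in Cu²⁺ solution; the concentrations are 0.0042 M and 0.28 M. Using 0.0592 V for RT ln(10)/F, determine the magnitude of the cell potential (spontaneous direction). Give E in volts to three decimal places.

For a concentration cell E°cell = 0. The 0.28 M side is the cathode (reduction is favoured where [Cu²⁺] is higher).
With n = 2, E = −(0.0592/2) log([Cu²⁺]ₐₙ/[Cu²⁺]꜀ₐₜ) = −(0.0592/2) log(0.0042/0.28) = −(0.0592/2)(-1.824) = +0.054 V.

+0.054 V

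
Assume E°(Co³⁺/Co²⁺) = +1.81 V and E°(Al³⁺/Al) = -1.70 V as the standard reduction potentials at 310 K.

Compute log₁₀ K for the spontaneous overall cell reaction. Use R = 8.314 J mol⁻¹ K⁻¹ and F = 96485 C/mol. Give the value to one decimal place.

171.2

Cathode: Co³⁺/Co²⁺; anode: Al³⁺/Al. E°cell = (+1.81) − (-1.70) = +3.51 V, with n = 3.
ΔG° = −nFE° = −RT ln K, so ln K = nFE°/(RT) = (3)(96485)(+3.51) / ((8.314)(310)) = 394.200.
log₁₀ K = 394.200 / ln 10 = 171.2.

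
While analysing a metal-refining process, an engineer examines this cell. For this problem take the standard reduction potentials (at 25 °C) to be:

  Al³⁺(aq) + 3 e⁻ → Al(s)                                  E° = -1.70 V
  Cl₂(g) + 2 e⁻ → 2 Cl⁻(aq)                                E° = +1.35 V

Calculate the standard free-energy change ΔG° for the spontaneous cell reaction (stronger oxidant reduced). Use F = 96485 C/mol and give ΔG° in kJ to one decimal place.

-1765.7 kJ

Cl₂/Cl⁻ (E° = +1.35 V) is the cathode; Al³⁺/Al (E° = -1.70 V) is the anode, so E°cell = +3.05 V.
Balancing electrons gives n = 6 (lcm of 2 and 3).
ΔG° = −nFE° = −(6)(96485)(+3.05) = -1,765,676 J = -1765.7 kJ.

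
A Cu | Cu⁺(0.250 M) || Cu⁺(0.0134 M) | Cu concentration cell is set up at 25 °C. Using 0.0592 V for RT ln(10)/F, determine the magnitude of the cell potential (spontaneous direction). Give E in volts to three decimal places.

For a concentration cell E°cell = 0. The 0.250 M side is the cathode (reduction is favoured where [Cu⁺] is higher).
With n = 1, E = −(0.0592/1) log([Cu⁺]ₐₙ/[Cu⁺]꜀ₐₜ) = −(0.0592/1) log(0.0134/0.25) = −(0.0592/1)(-1.271) = +0.075 V.

+0.075 V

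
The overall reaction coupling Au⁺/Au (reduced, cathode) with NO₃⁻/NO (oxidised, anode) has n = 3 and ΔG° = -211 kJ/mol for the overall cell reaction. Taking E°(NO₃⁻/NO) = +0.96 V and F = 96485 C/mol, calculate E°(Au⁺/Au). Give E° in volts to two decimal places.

E°cell = −ΔG°/(nF) = −(-211×10³)/((3)(96485)) = +0.729 V.
Since Au⁺/Au is the cathode and NO₃⁻/NO the anode, E°cell = E°(Au⁺/Au) − E°(NO₃⁻/NO).
So E°(Au⁺/Au) = E°cell + E°(NO₃⁻/NO) = +0.729 + (+0.96) = +1.69 V.

+1.69 V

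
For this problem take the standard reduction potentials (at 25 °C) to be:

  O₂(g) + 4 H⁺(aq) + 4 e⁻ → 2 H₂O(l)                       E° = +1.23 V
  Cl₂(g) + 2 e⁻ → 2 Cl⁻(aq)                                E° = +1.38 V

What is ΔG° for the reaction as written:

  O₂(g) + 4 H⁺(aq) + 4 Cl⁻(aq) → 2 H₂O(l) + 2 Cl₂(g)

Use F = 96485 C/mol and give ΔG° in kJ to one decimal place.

+57.9 kJ

As written, O₂/H₂O is reduced (cathode) and Cl₂/Cl⁻ is oxidised (anode), so E°cell = (+1.23) − (+1.38) = -0.15 V.
Balancing electrons gives n = 4.
ΔG° = −nFE° = −(4)(96485)(-0.15) = 57,891 J = +57.9 kJ.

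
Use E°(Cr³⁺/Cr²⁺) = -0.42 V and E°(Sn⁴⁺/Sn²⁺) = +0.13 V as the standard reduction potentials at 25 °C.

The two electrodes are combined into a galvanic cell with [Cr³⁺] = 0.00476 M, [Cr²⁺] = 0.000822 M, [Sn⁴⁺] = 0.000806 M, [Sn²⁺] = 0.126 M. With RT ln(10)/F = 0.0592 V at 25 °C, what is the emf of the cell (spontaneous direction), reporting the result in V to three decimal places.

Sn⁴⁺/Sn²⁺ is the cathode (higher E°), Cr³⁺/Cr²⁺ the anode: E°cell = +0.13 − (-0.42) = +0.55 V, n = 2.
Overall: Sn⁴⁺(aq) + 2 Cr²⁺(aq) → Sn²⁺(aq) + 2 Cr³⁺(aq)
Q = [Sn²⁺]·[Cr³⁺]^2 / ([Sn⁴⁺]·[Cr²⁺]^2); log Q = 3.720.
E = E° − (0.0592/n) log Q = +0.55 − (0.0592/2)(3.720) = +0.440 V.

+0.440 V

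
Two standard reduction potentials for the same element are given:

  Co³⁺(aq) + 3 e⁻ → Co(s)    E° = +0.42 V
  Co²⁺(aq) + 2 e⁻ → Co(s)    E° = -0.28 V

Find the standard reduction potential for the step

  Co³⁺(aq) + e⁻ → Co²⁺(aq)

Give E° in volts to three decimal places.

Sequential free energies add, so n₃E°₃ = n₁E°₁ + n₂E°₂.
With n₃ = 3, and the known step contributing 2×(-0.28) V, the unknown satisfies 1·E° = 3×(+0.42) − 2×(-0.28) = +1.820.
E° = +1.820 / 1 = +1.820 V.

+1.820 V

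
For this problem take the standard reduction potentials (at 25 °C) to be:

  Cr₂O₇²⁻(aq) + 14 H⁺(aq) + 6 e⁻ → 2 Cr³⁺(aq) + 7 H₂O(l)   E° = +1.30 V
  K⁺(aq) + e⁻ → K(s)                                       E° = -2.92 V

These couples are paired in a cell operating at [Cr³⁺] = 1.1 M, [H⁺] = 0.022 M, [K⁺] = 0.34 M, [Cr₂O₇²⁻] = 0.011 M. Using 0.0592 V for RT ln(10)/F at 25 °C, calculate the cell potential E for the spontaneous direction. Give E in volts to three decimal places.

+3.999 V

Cr₂O₇²⁻/Cr³⁺ is the cathode (higher E°), K⁺/K the anode: E°cell = +1.30 − (-2.92) = +4.22 V, n = 6.
Overall: Cr₂O₇²⁻(aq) + 14 H⁺(aq) + 6 K(s) → 2 Cr³⁺(aq) + 7 H₂O(l) + 6 K⁺(aq)
Q = [Cr³⁺]^2·[K⁺]^6 / ([Cr₂O₇²⁻]·[H⁺]^14); log Q = 22.436.
E = E° − (0.0592/n) log Q = +4.22 − (0.0592/6)(22.436) = +3.999 V.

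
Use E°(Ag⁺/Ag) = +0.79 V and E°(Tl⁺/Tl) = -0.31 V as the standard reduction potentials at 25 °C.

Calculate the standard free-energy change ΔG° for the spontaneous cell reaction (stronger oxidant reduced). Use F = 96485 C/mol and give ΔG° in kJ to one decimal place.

-106.1 kJ

Ag⁺/Ag (E° = +0.79 V) is the cathode; Tl⁺/Tl (E° = -0.31 V) is the anode, so E°cell = +1.10 V.
Balancing electrons gives n = 1 (lcm of 1 and 1).
ΔG° = −nFE° = −(1)(96485)(+1.10) = -106,134 J = -106.1 kJ.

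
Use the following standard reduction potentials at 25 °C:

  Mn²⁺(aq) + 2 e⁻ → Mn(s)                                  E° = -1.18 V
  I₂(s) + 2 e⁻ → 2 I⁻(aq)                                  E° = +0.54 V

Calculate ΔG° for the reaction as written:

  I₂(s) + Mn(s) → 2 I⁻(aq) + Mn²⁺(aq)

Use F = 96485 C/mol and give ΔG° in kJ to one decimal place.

-331.9 kJ

As written, I₂/I⁻ is reduced (cathode) and Mn²⁺/Mn is oxidised (anode), so E°cell = (+0.54) − (-1.18) = +1.72 V.
Balancing electrons gives n = 2.
ΔG° = −nFE° = −(2)(96485)(+1.72) = -331,908 J = -331.9 kJ.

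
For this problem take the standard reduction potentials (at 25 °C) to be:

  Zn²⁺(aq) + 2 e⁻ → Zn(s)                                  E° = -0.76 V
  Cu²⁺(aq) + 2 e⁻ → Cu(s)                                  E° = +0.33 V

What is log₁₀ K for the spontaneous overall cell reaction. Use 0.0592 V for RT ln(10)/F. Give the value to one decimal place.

36.8

Cathode: Cu²⁺/Cu; anode: Zn²⁺/Zn. E°cell = +1.09 V, n = 2.
log K = nE°cell / 0.0592 = (2)(+1.09) / 0.0592 = 36.8.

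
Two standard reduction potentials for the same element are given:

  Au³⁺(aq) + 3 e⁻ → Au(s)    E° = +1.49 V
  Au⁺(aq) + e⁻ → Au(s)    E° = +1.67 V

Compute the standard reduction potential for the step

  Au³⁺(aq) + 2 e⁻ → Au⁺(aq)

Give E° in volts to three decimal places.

+1.400 V

Sequential free energies add, so n₃E°₃ = n₁E°₁ + n₂E°₂.
With n₃ = 3, and the known step contributing 1×(+1.67) V, the unknown satisfies 2·E° = 3×(+1.49) − 1×(+1.67) = +2.800.
E° = +2.800 / 2 = +1.400 V.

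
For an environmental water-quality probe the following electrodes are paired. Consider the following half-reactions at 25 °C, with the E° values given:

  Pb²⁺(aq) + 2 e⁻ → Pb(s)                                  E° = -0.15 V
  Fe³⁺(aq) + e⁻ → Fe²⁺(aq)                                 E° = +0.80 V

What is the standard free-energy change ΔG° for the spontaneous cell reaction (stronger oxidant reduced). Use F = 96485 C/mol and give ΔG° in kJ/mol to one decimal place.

-183.3 kJ/mol

Fe³⁺/Fe²⁺ (E° = +0.80 V) is the cathode; Pb²⁺/Pb (E° = -0.15 V) is the anode, so E°cell = +0.95 V.
Balancing electrons gives n = 2 (lcm of 1 and 2).
ΔG° = −nFE° = −(2)(96485)(+0.95) = -183,322 J = -183.3 kJ/mol.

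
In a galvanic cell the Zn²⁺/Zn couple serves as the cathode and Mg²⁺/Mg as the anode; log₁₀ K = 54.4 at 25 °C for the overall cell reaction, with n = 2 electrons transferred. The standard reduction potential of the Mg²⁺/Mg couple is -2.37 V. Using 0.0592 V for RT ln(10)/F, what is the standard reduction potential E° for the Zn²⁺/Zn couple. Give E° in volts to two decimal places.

E°cell = (0.0592/n)·log K = (0.0592/2)(54.4) = +1.610 V.
Since Zn²⁺/Zn is the cathode and Mg²⁺/Mg the anode, E°cell = E°(Zn²⁺/Zn) − E°(Mg²⁺/Mg).
So E°(Zn²⁺/Zn) = E°cell + E°(Mg²⁺/Mg) = +1.610 + (-2.37) = -0.76 V.

-0.76 V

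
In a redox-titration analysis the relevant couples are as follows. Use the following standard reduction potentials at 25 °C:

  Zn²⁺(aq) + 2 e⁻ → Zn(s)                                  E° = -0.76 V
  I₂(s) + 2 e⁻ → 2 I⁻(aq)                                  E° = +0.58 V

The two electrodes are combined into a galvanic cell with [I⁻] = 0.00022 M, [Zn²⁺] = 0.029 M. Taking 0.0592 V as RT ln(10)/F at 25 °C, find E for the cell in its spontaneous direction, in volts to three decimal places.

I₂/I⁻ is the cathode (higher E°), Zn²⁺/Zn the anode: E°cell = +0.58 − (-0.76) = +1.34 V, n = 2.
Overall: I₂(s) + Zn(s) → 2 I⁻(aq) + Zn²⁺(aq)
Q = [I⁻]^2·[Zn²⁺]; log Q = -8.853.
E = E° − (0.0592/n) log Q = +1.34 − (0.0592/2)(-8.853) = +1.602 V.

+1.602 V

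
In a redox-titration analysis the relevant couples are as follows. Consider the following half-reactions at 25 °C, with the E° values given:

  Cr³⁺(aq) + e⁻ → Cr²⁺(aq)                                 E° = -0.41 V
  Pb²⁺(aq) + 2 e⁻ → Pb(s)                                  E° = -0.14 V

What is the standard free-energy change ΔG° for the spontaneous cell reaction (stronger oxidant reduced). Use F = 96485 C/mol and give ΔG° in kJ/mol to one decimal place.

-52.1 kJ/mol

Pb²⁺/Pb (E° = -0.14 V) is the cathode; Cr³⁺/Cr²⁺ (E° = -0.41 V) is the anode, so E°cell = +0.27 V.
Balancing electrons gives n = 2 (lcm of 2 and 1).
ΔG° = −nFE° = −(2)(96485)(+0.27) = -52,102 J = -52.1 kJ/mol.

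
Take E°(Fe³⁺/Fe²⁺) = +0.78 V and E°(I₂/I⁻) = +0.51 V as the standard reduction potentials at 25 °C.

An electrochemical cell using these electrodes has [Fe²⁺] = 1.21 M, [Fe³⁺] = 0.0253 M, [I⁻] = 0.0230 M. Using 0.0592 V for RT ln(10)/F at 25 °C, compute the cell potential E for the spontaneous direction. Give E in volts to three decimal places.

+0.074 V

Fe³⁺/Fe²⁺ is the cathode (higher E°), I₂/I⁻ the anode: E°cell = +0.78 − (+0.51) = +0.27 V, n = 2.
Overall: 2 Fe³⁺(aq) + 2 I⁻(aq) → 2 Fe²⁺(aq) + I₂(s)
Q = [Fe²⁺]^2 / ([Fe³⁺]^2·[I⁻]^2); log Q = 6.636.
E = E° − (0.0592/n) log Q = +0.27 − (0.0592/2)(6.636) = +0.074 V.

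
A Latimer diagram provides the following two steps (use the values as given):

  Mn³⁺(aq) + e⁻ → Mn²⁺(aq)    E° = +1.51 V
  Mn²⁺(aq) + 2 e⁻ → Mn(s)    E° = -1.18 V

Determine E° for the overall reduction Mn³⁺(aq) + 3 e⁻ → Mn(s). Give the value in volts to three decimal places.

-0.283 V

Since ΔG° = −nFE° is additive over sequential reductions, n₃E°₃ = n₁E°₁ + n₂E°₂.
E°₃ = (1×+1.51 + 2×-1.18) / 3 = (-0.850) / 3 = -0.283 V.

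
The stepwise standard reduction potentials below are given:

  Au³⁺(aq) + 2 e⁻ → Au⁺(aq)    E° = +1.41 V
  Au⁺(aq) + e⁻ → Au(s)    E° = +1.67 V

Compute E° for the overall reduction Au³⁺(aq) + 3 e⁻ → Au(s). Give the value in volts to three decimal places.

+1.497 V

Since ΔG° = −nFE° is additive over sequential reductions, n₃E°₃ = n₁E°₁ + n₂E°₂.
E°₃ = (2×+1.41 + 1×+1.67) / 3 = (+4.490) / 3 = +1.497 V.
Simply averaging or adding the two E° values would be wrong; the electron-weighted sum is required.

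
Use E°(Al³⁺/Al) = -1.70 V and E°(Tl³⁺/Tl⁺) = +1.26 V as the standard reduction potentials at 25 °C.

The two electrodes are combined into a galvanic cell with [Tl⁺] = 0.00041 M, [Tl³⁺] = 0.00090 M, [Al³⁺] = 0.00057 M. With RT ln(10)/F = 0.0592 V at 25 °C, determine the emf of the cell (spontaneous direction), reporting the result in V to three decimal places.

Tl³⁺/Tl⁺ is the cathode (higher E°), Al³⁺/Al the anode: E°cell = +1.26 − (-1.70) = +2.96 V, n = 6.
Overall: 3 Tl³⁺(aq) + 2 Al(s) → 3 Tl⁺(aq) + 2 Al³⁺(aq)
Q = [Tl⁺]^3·[Al³⁺]^2 / ([Tl³⁺]^3); log Q = -7.513.
E = E° − (0.0592/n) log Q = +2.96 − (0.0592/6)(-7.513) = +3.034 V.

+3.034 V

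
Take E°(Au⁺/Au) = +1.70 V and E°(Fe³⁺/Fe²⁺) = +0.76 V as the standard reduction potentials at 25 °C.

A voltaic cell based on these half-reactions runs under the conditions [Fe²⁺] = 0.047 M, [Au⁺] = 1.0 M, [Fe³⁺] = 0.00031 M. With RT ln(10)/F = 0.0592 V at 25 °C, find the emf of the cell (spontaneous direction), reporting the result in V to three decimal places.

+1.069 V

Au⁺/Au is the cathode (higher E°), Fe³⁺/Fe²⁺ the anode: E°cell = +1.70 − (+0.76) = +0.94 V, n = 1.
Overall: Au⁺(aq) + Fe²⁺(aq) → Au(s) + Fe³⁺(aq)
Q = [Fe³⁺] / ([Au⁺]·[Fe²⁺]); log Q = -2.181.
E = E° − (0.0592/n) log Q = +0.94 − (0.0592/1)(-2.181) = +1.069 V.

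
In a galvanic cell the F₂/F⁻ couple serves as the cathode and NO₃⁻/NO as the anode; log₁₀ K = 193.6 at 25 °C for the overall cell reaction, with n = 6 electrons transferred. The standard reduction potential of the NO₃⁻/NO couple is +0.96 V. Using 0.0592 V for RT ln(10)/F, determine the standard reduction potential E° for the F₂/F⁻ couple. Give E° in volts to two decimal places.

E°cell = (0.0592/n)·log K = (0.0592/6)(193.6) = +1.910 V.
Since F₂/F⁻ is the cathode and NO₃⁻/NO the anode, E°cell = E°(F₂/F⁻) − E°(NO₃⁻/NO).
So E°(F₂/F⁻) = E°cell + E°(NO₃⁻/NO) = +1.910 + (+0.96) = +2.87 V.

+2.87 V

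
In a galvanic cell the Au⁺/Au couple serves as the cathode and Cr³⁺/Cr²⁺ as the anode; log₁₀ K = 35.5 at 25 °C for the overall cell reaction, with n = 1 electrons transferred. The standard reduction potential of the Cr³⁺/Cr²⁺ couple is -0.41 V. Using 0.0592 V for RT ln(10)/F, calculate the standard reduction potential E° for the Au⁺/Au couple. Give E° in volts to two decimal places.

E°cell = (0.0592/n)·log K = (0.0592/1)(35.5) = +2.102 V.
Since Au⁺/Au is the cathode and Cr³⁺/Cr²⁺ the anode, E°cell = E°(Au⁺/Au) − E°(Cr³⁺/Cr²⁺).
So E°(Au⁺/Au) = E°cell + E°(Cr³⁺/Cr²⁺) = +2.102 + (-0.41) = +1.69 V.

+1.69 V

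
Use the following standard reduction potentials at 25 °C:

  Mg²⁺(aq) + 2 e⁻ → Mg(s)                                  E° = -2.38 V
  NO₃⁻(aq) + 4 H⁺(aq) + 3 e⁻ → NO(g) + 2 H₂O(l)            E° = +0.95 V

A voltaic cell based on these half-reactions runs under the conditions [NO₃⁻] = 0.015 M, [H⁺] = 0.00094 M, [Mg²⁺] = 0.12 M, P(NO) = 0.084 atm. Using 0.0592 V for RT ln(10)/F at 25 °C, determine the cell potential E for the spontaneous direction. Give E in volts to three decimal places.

NO₃⁻/NO is the cathode (higher E°), Mg²⁺/Mg the anode: E°cell = +0.95 − (-2.38) = +3.33 V, n = 6.
Overall: 2 NO₃⁻(aq) + 8 H⁺(aq) + 3 Mg(s) → 2 NO(g) + 4 H₂O(l) + 3 Mg²⁺(aq)
Q = P(NO)^2·[Mg²⁺]^3 / ([NO₃⁻]^2·[H⁺]^8); log Q = 22.949.
E = E° − (0.0592/n) log Q = +3.33 − (0.0592/6)(22.949) = +3.104 V.

+3.104 V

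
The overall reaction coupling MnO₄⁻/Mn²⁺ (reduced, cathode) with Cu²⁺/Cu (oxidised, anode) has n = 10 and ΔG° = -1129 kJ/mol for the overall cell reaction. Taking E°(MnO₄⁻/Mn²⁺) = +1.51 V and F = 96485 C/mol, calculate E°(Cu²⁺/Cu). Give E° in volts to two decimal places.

E°cell = −ΔG°/(nF) = −(-1129×10³)/((10)(96485)) = +1.170 V.
Since MnO₄⁻/Mn²⁺ is the cathode and Cu²⁺/Cu the anode, E°cell = E°(MnO₄⁻/Mn²⁺) − E°(Cu²⁺/Cu).
So E°(Cu²⁺/Cu) = E°(MnO₄⁻/Mn²⁺) − E°cell = (+1.51) − (+1.170) = +0.34 V.

+0.34 V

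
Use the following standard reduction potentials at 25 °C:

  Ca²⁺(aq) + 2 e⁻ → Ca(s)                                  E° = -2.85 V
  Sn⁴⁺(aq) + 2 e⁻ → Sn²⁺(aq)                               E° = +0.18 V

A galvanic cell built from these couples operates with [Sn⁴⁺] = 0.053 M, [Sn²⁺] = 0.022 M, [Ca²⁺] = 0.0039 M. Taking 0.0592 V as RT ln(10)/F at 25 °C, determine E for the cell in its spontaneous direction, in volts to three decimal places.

+3.113 V

Sn⁴⁺/Sn²⁺ is the cathode (higher E°), Ca²⁺/Ca the anode: E°cell = +0.18 − (-2.85) = +3.03 V, n = 2.
Overall: Sn⁴⁺(aq) + Ca(s) → Sn²⁺(aq) + Ca²⁺(aq)
Q = [Sn²⁺]·[Ca²⁺] / ([Sn⁴⁺]); log Q = -2.791.
E = E° − (0.0592/n) log Q = +3.03 − (0.0592/2)(-2.791) = +3.113 V.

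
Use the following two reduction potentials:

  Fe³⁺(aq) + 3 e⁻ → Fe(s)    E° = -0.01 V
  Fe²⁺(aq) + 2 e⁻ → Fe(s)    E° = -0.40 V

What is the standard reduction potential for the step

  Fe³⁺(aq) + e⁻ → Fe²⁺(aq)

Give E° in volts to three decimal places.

+0.770 V

Sequential free energies add, so n₃E°₃ = n₁E°₁ + n₂E°₂.
With n₃ = 3, and the known step contributing 2×(-0.40) V, the unknown satisfies 1·E° = 3×(-0.01) − 2×(-0.40) = +0.770.
E° = +0.770 / 1 = +0.770 V.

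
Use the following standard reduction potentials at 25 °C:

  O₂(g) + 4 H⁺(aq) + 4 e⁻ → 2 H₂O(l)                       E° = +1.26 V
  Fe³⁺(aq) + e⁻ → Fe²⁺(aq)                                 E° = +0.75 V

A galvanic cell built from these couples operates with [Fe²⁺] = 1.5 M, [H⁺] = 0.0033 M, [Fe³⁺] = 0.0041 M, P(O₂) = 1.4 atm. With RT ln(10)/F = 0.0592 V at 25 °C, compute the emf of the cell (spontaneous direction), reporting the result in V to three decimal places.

+0.517 V

O₂/H₂O is the cathode (higher E°), Fe³⁺/Fe²⁺ the anode: E°cell = +1.26 − (+0.75) = +0.51 V, n = 4.
Overall: O₂(g) + 4 H⁺(aq) + 4 Fe²⁺(aq) → 2 H₂O(l) + 4 Fe³⁺(aq)
Q = [Fe³⁺]^4 / (P(O₂)·[H⁺]^4·[Fe²⁺]^4); log Q = -0.473.
E = E° − (0.0592/n) log Q = +0.51 − (0.0592/4)(-0.473) = +0.517 V.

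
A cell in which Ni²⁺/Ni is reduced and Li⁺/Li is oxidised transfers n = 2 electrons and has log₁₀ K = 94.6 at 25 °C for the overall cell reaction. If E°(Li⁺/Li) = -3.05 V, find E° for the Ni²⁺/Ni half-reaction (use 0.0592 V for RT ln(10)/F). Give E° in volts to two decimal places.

E°cell = (0.0592/n)·log K = (0.0592/2)(94.6) = +2.800 V.
Since Ni²⁺/Ni is the cathode and Li⁺/Li the anode, E°cell = E°(Ni²⁺/Ni) − E°(Li⁺/Li).
So E°(Ni²⁺/Ni) = E°cell + E°(Li⁺/Li) = +2.800 + (-3.05) = -0.25 V.

-0.25 V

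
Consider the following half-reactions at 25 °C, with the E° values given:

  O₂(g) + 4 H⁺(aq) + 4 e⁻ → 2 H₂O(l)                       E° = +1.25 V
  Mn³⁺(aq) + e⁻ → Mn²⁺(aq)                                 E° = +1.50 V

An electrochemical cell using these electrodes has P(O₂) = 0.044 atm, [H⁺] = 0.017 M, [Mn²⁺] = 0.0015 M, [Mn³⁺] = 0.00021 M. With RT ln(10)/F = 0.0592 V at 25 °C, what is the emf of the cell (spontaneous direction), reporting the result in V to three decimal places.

Mn³⁺/Mn²⁺ is the cathode (higher E°), O₂/H₂O the anode: E°cell = +1.50 − (+1.25) = +0.25 V, n = 4.
Overall: 4 Mn³⁺(aq) + 2 H₂O(l) → 4 Mn²⁺(aq) + O₂(g) + 4 H⁺(aq)
Q = [Mn²⁺]^4·P(O₂)·[H⁺]^4 / ([Mn³⁺]^4); log Q = -5.019.
E = E° − (0.0592/n) log Q = +0.25 − (0.0592/4)(-5.019) = +0.324 V.

+0.324 V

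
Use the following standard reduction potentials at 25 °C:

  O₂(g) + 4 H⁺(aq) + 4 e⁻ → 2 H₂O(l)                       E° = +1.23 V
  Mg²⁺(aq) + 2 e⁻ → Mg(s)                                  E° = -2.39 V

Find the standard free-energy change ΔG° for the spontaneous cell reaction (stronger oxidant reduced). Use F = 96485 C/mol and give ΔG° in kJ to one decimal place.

O₂/H₂O (E° = +1.23 V) is the cathode; Mg²⁺/Mg (E° = -2.39 V) is the anode, so E°cell = +3.62 V.
Balancing electrons gives n = 4 (lcm of 4 and 2).
ΔG° = −nFE° = −(4)(96485)(+3.62) = -1,397,103 J = -1397.1 kJ.

-1397.1 kJ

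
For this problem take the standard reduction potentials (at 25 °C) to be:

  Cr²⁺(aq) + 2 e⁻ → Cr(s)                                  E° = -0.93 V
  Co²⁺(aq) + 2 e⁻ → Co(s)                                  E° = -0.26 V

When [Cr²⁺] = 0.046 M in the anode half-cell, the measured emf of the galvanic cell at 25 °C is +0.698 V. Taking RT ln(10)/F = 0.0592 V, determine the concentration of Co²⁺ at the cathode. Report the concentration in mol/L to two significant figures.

Co²⁺/Co is the cathode, Cr²⁺/Cr the anode: E°cell = +0.67 V, n = 2.
Overall reaction: Co²⁺(aq) + Cr(s) → Co(s) + Cr²⁺(aq); Q = [Cr²⁺]^1/[Co²⁺]^1.
From E = E° − (0.0592/n) log Q: log Q = (E° − E)·n/0.0592 = (+0.67 − (+0.698))·2/0.0592 = -0.9459.
So 1·log[Co²⁺] = 1·log(0.046) − log Q = -1.3372 − (-0.9459) = -0.3913; [Co²⁺] = 10^(-0.3913) ≈ 0.41 M.

0.41 M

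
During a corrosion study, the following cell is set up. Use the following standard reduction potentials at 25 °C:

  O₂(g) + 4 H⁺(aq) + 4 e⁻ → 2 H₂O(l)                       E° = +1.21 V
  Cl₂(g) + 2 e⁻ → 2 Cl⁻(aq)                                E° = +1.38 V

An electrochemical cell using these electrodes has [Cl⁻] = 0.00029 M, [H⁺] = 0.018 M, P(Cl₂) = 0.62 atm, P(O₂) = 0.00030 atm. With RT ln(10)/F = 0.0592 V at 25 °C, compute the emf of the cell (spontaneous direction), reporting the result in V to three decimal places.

+0.529 V

Cl₂/Cl⁻ is the cathode (higher E°), O₂/H₂O the anode: E°cell = +1.38 − (+1.21) = +0.17 V, n = 4.
Overall: 2 Cl₂(g) + 2 H₂O(l) → 4 Cl⁻(aq) + O₂(g) + 4 H⁺(aq)
Q = [Cl⁻]^4·P(O₂)·[H⁺]^4 / (P(Cl₂)^2); log Q = -24.237.
E = E° − (0.0592/n) log Q = +0.17 − (0.0592/4)(-24.237) = +0.529 V.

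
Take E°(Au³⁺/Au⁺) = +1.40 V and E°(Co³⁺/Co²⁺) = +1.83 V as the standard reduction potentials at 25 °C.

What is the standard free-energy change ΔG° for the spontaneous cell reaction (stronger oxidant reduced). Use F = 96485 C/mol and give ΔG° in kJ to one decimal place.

Co³⁺/Co²⁺ (E° = +1.83 V) is the cathode; Au³⁺/Au⁺ (E° = +1.40 V) is the anode, so E°cell = +0.43 V.
Balancing electrons gives n = 2 (lcm of 1 and 2).
ΔG° = −nFE° = −(2)(96485)(+0.43) = -82,977 J = -83.0 kJ.

-83.0 kJ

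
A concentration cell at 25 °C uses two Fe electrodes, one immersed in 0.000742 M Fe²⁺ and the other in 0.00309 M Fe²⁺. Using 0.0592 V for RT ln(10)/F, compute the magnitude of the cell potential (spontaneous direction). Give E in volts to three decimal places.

For a concentration cell E°cell = 0. The 0.00309 M side is the cathode (reduction is favoured where [Fe²⁺] is higher).
With n = 2, E = −(0.0592/2) log([Fe²⁺]ₐₙ/[Fe²⁺]꜀ₐₜ) = −(0.0592/2) log(0.000742/0.00309) = −(0.0592/2)(-0.620) = +0.018 V.

+0.018 V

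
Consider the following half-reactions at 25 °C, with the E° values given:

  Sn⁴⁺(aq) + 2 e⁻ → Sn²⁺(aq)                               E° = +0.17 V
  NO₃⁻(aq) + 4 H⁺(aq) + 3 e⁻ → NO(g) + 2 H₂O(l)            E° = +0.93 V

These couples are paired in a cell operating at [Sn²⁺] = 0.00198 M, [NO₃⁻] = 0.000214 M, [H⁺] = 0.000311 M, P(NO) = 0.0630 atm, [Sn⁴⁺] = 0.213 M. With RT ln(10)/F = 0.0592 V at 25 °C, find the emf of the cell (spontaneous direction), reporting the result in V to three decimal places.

NO₃⁻/NO is the cathode (higher E°), Sn⁴⁺/Sn²⁺ the anode: E°cell = +0.93 − (+0.17) = +0.76 V, n = 6.
Overall: 2 NO₃⁻(aq) + 8 H⁺(aq) + 3 Sn²⁺(aq) → 2 NO(g) + 4 H₂O(l) + 3 Sn⁴⁺(aq)
Q = P(NO)^2·[Sn⁴⁺]^3 / ([NO₃⁻]^2·[H⁺]^8·[Sn²⁺]^3); log Q = 39.091.
E = E° − (0.0592/n) log Q = +0.76 − (0.0592/6)(39.091) = +0.374 V.

+0.374 V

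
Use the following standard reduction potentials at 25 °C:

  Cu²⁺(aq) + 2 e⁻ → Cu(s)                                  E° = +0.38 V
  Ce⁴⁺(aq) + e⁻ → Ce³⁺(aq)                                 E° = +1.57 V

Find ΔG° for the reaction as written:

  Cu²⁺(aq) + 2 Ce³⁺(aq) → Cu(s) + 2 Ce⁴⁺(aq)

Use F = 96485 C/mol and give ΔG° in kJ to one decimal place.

+229.6 kJ

As written, Cu²⁺/Cu is reduced (cathode) and Ce⁴⁺/Ce³⁺ is oxidised (anode), so E°cell = (+0.38) − (+1.57) = -1.19 V.
Balancing electrons gives n = 2.
ΔG° = −nFE° = −(2)(96485)(-1.19) = 229,634 J = +229.6 kJ.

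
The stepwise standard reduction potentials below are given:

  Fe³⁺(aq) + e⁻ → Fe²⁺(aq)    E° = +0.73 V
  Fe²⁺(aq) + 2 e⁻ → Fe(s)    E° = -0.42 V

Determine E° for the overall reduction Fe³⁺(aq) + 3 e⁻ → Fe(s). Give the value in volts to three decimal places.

Standard free energies of sequential steps add: ΔG°₃ = ΔG°₁ + ΔG°₂, so n₃E°₃ = n₁E°₁ + n₂E°₂.
E°₃ = (1×+0.73 + 2×-0.42) / 3 = (-0.110) / 3 = -0.037 V.

-0.037 V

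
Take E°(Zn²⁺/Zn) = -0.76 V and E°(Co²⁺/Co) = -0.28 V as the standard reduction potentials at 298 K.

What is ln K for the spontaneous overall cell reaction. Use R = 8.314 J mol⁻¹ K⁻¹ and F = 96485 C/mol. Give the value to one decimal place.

37.4

Cathode: Co²⁺/Co; anode: Zn²⁺/Zn. E°cell = (-0.28) − (-0.76) = +0.48 V, with n = 2.
ΔG° = −nFE° = −RT ln K, so ln K = nFE°/(RT) = (2)(96485)(+0.48) / ((8.314)(298)) = 37.386.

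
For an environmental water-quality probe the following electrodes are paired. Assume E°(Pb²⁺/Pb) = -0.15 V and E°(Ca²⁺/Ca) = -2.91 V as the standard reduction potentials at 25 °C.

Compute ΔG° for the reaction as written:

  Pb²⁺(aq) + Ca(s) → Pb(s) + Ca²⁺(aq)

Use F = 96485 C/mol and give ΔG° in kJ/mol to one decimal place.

As written, Pb²⁺/Pb is reduced (cathode) and Ca²⁺/Ca is oxidised (anode), so E°cell = (-0.15) − (-2.91) = +2.76 V.
Balancing electrons gives n = 2.
ΔG° = −nFE° = −(2)(96485)(+2.76) = -532,597 J = -532.6 kJ/mol.

-532.6 kJ/mol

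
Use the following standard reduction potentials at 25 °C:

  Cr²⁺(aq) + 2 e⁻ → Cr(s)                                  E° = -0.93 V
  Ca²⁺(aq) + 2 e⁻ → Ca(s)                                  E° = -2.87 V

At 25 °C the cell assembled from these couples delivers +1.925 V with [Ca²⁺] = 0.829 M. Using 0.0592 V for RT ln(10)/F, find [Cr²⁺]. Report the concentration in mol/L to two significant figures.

0.26 M

Cr²⁺/Cr is the cathode, Ca²⁺/Ca the anode: E°cell = +1.94 V, n = 2.
Overall reaction: Cr²⁺(aq) + Ca(s) → Cr(s) + Ca²⁺(aq); Q = [Ca²⁺]^1/[Cr²⁺]^1.
From E = E° − (0.0592/n) log Q: log Q = (E° − E)·n/0.0592 = (+1.94 − (+1.925))·2/0.0592 = 0.5068.
So 1·log[Cr²⁺] = 1·log(0.829) − log Q = -0.0814 − (0.5068) = -0.5882; [Cr²⁺] = 10^(-0.5882) ≈ 0.26 M.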